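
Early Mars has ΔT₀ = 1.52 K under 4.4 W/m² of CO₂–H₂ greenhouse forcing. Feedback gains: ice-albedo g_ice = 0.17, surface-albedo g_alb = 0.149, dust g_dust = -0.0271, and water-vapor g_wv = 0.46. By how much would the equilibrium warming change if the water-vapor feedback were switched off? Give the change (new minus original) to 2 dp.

Original: g = 0.7519, ΔT = 1.52/(1−0.7519) = 6.1266 K.
Without water-vapor: g' = 0.2919, ΔT' = 1.52/(1−0.2919) = 2.1466 K.
Change = 2.1466 − 6.1266 = -3.98 K.

-3.98 K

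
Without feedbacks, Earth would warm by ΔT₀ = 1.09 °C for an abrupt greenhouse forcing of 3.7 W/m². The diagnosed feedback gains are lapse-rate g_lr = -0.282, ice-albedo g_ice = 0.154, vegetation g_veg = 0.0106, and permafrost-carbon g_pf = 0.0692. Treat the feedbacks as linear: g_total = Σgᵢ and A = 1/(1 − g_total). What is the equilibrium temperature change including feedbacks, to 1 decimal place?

1.0 °C

Total gain g = -0.282 + 0.154 + 0.0106 + 0.0692 = -0.0482.
Amplification A = 1/(1 + 0.0482) = 0.954.
ΔT = 1.09 × 0.954 = 1.0 °C.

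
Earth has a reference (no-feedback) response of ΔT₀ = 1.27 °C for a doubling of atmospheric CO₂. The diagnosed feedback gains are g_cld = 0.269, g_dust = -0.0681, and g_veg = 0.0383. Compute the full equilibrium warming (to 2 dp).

Total gain g = 0.269 − 0.0681 + 0.0383 = 0.2392.
Amplification A = 1/(1 − 0.2392) = 1.314.
ΔT = 1.27 × 1.314 = 1.67 °C.

1.67 °C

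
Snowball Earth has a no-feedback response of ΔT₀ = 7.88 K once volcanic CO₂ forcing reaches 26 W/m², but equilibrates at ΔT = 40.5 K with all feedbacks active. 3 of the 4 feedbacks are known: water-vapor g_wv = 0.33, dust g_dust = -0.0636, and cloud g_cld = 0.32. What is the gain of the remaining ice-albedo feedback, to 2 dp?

Amplification A = ΔT/ΔT₀ = 40.5/7.88 = 5.14.
Total gain g = 1 − 1/A = 1 − 1/5.14 = 0.8054.
Known gains sum to 0.33 − 0.0636 + 0.32 = 0.5864.
g_ice = 0.8054 − 0.5864 = 0.22.

0.22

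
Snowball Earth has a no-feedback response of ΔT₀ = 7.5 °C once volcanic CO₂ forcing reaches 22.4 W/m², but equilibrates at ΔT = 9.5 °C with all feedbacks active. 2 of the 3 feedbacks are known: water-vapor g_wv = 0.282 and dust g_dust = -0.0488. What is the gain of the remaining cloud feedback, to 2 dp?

-0.02

Amplification A = ΔT/ΔT₀ = 9.5/7.5 = 1.267.
Total gain g = 1 − 1/A = 1 − 1/1.267 = 0.2107.
Known gains sum to 0.282 − 0.0488 = 0.2332.
g_cld = 0.2107 − 0.2332 = -0.02.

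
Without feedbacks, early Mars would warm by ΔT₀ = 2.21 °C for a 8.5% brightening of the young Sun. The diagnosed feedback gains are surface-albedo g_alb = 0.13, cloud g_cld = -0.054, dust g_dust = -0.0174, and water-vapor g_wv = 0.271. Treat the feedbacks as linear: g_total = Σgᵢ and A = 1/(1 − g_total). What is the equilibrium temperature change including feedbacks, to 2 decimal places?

Total gain g = 0.13 − 0.054 − 0.0174 + 0.271 = 0.3296.
Amplification A = 1/(1 − 0.3296) = 1.492.
ΔT = 2.21 × 1.492 = 3.30 °C.

3.30 °C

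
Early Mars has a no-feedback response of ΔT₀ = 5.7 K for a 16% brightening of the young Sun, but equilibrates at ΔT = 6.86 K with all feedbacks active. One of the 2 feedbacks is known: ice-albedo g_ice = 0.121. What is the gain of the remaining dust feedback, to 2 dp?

0.05

Amplification A = ΔT/ΔT₀ = 6.86/5.7 = 1.204.
Total gain g = 1 − 1/A = 1 − 1/1.204 = 0.1694.
The known gain is 0.121.
g_dust = 0.1694 − 0.121 = 0.05.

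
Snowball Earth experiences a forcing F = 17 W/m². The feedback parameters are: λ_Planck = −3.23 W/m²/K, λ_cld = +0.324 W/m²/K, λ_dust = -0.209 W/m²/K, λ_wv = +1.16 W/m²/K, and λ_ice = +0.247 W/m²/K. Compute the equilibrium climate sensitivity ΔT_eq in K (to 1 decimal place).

10.0 K

Net feedback parameter λ = (−3.23) + (+0.324) + (-0.209) + (+1.16) + (+0.247) = -1.708 W/m²/K.
ΔT = −F/λ = −17/(-1.708) = 10.0 K.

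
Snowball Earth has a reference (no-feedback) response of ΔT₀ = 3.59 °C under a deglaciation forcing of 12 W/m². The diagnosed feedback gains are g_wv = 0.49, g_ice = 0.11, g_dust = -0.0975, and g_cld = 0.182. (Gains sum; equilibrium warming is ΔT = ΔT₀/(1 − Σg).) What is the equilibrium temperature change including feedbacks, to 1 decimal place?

Total gain g = 0.49 + 0.11 − 0.0975 + 0.182 = 0.6845.
Amplification A = 1/(1 − 0.6845) = 3.17.
ΔT = 3.59 × 3.17 = 11.4 °C.

11.4 °C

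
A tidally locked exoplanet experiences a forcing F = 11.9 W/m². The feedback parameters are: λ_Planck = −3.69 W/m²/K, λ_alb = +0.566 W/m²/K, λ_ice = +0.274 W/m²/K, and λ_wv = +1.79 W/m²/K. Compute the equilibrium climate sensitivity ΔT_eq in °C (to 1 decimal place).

11.2 °C

Net feedback parameter λ = (−3.69) + (+0.566) + (+0.274) + (+1.79) = -1.06 W/m²/K.
ΔT = −F/λ = −11.9/(-1.06) = 11.2 °C.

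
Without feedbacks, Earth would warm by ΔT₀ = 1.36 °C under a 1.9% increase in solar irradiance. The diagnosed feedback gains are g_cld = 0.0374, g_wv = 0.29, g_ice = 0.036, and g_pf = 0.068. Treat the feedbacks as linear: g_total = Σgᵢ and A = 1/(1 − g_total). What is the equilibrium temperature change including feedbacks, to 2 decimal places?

2.39 °C

Total gain g = 0.0374 + 0.29 + 0.036 + 0.068 = 0.4314.
Amplification A = 1/(1 − 0.4314) = 1.759.
ΔT = 1.36 × 1.759 = 2.39 °C.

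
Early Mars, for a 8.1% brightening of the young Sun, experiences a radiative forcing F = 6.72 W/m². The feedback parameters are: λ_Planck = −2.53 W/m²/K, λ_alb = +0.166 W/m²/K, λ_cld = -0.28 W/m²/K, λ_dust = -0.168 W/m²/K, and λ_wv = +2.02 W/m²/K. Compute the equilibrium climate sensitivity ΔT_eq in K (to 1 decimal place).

Net feedback parameter λ = (−2.53) + (+0.166) + (-0.28) + (-0.168) + (+2.02) = -0.792 W/m²/K.
ΔT = −F/λ = −6.72/(-0.792) = 8.5 K.

8.5 K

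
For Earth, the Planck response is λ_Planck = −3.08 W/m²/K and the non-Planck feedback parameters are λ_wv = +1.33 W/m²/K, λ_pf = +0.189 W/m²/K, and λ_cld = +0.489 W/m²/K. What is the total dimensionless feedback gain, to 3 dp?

0.652

Convert to gains: g_wv = 1.33/3.08 = 0.4318; g_pf = 0.189/3.08 = 0.06136; g_cld = 0.489/3.08 = 0.1588.
Total gain g = 0.65196.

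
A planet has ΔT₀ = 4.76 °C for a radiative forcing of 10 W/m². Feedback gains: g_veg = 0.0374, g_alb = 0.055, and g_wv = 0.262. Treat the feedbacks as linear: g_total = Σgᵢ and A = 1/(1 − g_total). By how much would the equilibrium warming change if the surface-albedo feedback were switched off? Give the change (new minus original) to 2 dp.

Original: g = 0.3544, ΔT = 4.76/(1−0.3544) = 7.3730 °C.
Without surface-albedo: g' = 0.2994, ΔT' = 4.76/(1−0.2994) = 6.7942 °C.
Change = 6.7942 − 7.3730 = -0.58 °C.

-0.58 °C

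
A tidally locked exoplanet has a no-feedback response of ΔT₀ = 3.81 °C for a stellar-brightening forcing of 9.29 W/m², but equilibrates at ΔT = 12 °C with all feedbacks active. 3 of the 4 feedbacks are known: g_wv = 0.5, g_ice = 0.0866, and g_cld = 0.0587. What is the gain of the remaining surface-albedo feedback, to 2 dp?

Amplification A = ΔT/ΔT₀ = 12/3.81 = 3.15.
Total gain g = 1 − 1/A = 1 − 1/3.15 = 0.6825.
Known gains sum to 0.5 + 0.0866 + 0.0587 = 0.6453.
g_alb = 0.6825 − 0.6453 = 0.04.

0.04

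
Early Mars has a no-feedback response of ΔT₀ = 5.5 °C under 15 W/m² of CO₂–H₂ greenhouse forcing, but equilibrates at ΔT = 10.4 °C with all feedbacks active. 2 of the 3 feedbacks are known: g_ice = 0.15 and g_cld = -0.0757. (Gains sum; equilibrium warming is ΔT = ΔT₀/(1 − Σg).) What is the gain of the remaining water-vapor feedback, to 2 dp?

Amplification A = ΔT/ΔT₀ = 10.4/5.5 = 1.891.
Total gain g = 1 − 1/A = 1 − 1/1.891 = 0.4712.
Known gains sum to 0.15 − 0.0757 = 0.0743.
g_wv = 0.4712 − 0.0743 = 0.40.

0.40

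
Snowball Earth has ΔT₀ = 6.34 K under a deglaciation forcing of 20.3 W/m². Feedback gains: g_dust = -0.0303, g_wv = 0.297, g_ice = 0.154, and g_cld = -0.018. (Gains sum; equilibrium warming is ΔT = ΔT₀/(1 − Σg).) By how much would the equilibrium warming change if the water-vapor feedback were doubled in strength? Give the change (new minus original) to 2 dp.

Original: g = 0.4027, ΔT = 6.34/(1−0.4027) = 10.6144 K.
With doubled water-vapor: g' = 0.6997, ΔT' = 6.34/(1−0.6997) = 21.1122 K.
Change = 21.1122 − 10.6144 = 10.50 K.

10.50 K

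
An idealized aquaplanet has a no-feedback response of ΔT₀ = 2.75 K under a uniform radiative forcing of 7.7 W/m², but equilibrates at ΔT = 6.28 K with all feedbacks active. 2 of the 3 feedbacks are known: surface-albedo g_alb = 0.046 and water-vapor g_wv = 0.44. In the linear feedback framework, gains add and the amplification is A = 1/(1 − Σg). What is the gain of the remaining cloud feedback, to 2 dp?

Amplification A = ΔT/ΔT₀ = 6.28/2.75 = 2.284.
Total gain g = 1 − 1/A = 1 − 1/2.284 = 0.5622.
Known gains sum to 0.046 + 0.44 = 0.486.
g_cld = 0.5622 − 0.486 = 0.08.

0.08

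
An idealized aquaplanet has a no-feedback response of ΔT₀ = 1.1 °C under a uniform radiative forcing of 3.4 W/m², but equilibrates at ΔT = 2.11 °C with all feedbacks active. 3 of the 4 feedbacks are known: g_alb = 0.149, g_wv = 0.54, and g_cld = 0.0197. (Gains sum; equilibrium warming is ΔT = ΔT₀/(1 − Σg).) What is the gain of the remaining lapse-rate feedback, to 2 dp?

Amplification A = ΔT/ΔT₀ = 2.11/1.1 = 1.918.
Total gain g = 1 − 1/A = 1 − 1/1.918 = 0.4786.
Known gains sum to 0.149 + 0.54 + 0.0197 = 0.7087.
g_lr = 0.4786 − 0.7087 = -0.23.

-0.23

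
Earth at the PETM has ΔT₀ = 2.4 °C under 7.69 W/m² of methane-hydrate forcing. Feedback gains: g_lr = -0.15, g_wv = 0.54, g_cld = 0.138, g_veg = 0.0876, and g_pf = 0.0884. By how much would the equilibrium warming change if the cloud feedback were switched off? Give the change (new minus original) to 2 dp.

Original: g = 0.704, ΔT = 2.4/(1−0.704) = 8.1081 °C.
Without cloud: g' = 0.566, ΔT' = 2.4/(1−0.566) = 5.5300 °C.
Change = 5.5300 − 8.1081 = -2.58 °C.

-2.58 °C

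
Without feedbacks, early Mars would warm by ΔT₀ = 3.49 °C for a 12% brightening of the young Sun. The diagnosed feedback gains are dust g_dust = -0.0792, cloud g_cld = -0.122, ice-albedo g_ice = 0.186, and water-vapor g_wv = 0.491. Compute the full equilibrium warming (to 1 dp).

Total gain g = -0.0792 − 0.122 + 0.186 + 0.491 = 0.4758.
Amplification A = 1/(1 − 0.4758) = 1.908.
ΔT = 3.49 × 1.908 = 6.7 °C.

6.7 °C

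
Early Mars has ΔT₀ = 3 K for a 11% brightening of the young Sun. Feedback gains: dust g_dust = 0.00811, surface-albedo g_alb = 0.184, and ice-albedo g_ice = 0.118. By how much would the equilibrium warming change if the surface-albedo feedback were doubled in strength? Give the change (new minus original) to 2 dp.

Original: g = 0.31011, ΔT = 3/(1−0.31011) = 4.3485 K.
With doubled surface-albedo: g' = 0.49411, ΔT' = 3/(1−0.49411) = 5.9301 K.
Change = 5.9301 − 4.3485 = 1.58 K.

1.58 K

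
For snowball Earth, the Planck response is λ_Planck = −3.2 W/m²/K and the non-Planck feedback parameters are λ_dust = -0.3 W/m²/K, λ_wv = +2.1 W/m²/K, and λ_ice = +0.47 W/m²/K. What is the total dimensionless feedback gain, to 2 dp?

Convert to gains: g_dust = -0.3/3.2 = -0.09375; g_wv = 2.1/3.2 = 0.6562; g_ice = 0.47/3.2 = 0.1469.
Total gain g = 0.70935.

0.71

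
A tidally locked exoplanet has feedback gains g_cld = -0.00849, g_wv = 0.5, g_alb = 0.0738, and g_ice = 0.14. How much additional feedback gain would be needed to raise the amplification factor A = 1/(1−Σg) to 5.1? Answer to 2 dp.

Current total gain = 0.70531.
Target gain for A = 5.1: g* = 1 − 1/5.1 = 0.8039.
Additional gain needed = 0.8039 − 0.70531 = 0.10.

0.10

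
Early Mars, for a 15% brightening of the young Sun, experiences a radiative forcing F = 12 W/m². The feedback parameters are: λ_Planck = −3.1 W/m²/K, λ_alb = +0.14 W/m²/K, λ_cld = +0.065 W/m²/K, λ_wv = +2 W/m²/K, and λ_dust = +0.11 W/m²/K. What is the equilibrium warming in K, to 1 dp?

15.3 K

Net feedback parameter λ = (−3.1) + (+0.14) + (+0.065) + (+2) + (+0.11) = -0.785 W/m²/K.
ΔT = −F/λ = −12/(-0.785) = 15.3 K.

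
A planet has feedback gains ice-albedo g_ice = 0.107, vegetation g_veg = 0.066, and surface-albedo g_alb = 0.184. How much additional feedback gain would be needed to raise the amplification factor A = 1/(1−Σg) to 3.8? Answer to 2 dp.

0.38

Current total gain = 0.357.
Target gain for A = 3.8: g* = 1 − 1/3.8 = 0.7368.
Additional gain needed = 0.7368 − 0.357 = 0.38.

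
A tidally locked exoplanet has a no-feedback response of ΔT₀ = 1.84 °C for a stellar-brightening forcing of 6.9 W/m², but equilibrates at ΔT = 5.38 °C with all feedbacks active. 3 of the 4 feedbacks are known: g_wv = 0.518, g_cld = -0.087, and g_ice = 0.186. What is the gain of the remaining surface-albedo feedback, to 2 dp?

Amplification A = ΔT/ΔT₀ = 5.38/1.84 = 2.924.
Total gain g = 1 − 1/A = 1 − 1/2.924 = 0.658.
Known gains sum to 0.518 − 0.087 + 0.186 = 0.617.
g_alb = 0.658 − 0.617 = 0.04.

0.04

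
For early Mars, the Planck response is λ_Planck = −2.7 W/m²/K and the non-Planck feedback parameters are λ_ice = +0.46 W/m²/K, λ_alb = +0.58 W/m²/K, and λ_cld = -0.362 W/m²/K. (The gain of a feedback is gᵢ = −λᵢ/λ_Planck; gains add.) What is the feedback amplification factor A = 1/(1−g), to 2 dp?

Convert to gains: g_ice = 0.46/2.7 = 0.1704; g_alb = 0.58/2.7 = 0.2148; g_cld = -0.362/2.7 = -0.1341.
Total gain g = 0.2511.
A = 1/(1 − 0.2511) = 1.34.

1.34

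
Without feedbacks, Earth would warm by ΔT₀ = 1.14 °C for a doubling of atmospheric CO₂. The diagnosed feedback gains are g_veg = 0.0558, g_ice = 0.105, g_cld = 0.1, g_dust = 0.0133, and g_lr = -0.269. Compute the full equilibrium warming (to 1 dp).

1.1 °C

Total gain g = 0.0558 + 0.105 + 0.1 + 0.0133 − 0.269 = 0.0051.
Amplification A = 1/(1 − 0.0051) = 1.005.
ΔT = 1.14 × 1.005 = 1.1 °C.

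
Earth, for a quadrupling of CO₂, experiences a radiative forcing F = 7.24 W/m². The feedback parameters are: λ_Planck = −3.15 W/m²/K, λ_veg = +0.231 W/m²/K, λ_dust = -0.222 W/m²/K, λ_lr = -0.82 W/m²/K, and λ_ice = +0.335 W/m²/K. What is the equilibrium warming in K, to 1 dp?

2.0 K

Net feedback parameter λ = (−3.15) + (+0.231) + (-0.222) + (-0.82) + (+0.335) = -3.626 W/m²/K.
ΔT = −F/λ = −7.24/(-3.626) = 2.0 K.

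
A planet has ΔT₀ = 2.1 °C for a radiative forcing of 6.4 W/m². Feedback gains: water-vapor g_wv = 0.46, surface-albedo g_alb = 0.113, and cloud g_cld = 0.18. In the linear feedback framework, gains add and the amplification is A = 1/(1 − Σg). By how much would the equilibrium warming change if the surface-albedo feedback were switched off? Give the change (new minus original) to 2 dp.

Original: g = 0.753, ΔT = 2.1/(1−0.753) = 8.5020 °C.
Without surface-albedo: g' = 0.64, ΔT' = 2.1/(1−0.64) = 5.8333 °C.
Change = 5.8333 − 8.5020 = -2.67 °C.

-2.67 °C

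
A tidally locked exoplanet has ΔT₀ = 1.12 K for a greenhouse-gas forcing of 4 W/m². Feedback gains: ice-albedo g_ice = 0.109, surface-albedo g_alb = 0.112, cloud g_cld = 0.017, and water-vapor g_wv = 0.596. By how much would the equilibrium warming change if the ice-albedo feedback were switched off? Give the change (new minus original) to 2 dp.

Original: g = 0.834, ΔT = 1.12/(1−0.834) = 6.7470 K.
Without ice-albedo: g' = 0.725, ΔT' = 1.12/(1−0.725) = 4.0727 K.
Change = 4.0727 − 6.7470 = -2.67 K.

-2.67 K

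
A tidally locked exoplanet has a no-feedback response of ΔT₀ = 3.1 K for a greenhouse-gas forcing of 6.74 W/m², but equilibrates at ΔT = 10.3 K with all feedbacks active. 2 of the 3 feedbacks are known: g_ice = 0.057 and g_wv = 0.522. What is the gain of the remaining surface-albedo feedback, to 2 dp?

Amplification A = ΔT/ΔT₀ = 10.3/3.1 = 3.323.
Total gain g = 1 − 1/A = 1 − 1/3.323 = 0.6991.
Known gains sum to 0.057 + 0.522 = 0.579.
g_alb = 0.6991 − 0.579 = 0.12.

0.12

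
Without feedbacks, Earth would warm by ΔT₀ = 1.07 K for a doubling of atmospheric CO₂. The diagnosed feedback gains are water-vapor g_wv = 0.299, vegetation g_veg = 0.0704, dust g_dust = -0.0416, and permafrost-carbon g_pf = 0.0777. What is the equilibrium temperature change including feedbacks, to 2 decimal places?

Total gain g = 0.299 + 0.0704 − 0.0416 + 0.0777 = 0.4055.
Amplification A = 1/(1 − 0.4055) = 1.682.
ΔT = 1.07 × 1.682 = 1.80 K.

1.80 K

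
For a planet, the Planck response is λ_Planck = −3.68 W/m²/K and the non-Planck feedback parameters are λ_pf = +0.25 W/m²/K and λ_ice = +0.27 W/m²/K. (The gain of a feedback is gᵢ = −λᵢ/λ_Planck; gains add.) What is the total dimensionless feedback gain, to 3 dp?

Convert to gains: g_pf = 0.25/3.68 = 0.06793; g_ice = 0.27/3.68 = 0.07337.
Total gain g = 0.1413.

0.141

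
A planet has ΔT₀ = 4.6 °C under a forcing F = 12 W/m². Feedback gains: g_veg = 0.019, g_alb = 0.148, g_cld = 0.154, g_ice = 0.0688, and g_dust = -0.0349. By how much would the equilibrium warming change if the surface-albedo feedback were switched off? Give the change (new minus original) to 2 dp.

Original: g = 0.3549, ΔT = 4.6/(1−0.3549) = 7.1307 °C.
Without surface-albedo: g' = 0.2069, ΔT' = 4.6/(1−0.2069) = 5.8000 °C.
Change = 5.8000 − 7.1307 = -1.33 °C.

-1.33 °C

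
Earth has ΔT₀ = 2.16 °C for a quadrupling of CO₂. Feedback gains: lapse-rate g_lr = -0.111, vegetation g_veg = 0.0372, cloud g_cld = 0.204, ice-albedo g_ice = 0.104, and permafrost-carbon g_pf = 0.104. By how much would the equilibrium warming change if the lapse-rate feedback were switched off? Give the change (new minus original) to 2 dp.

0.66 °C

Original: g = 0.3382, ΔT = 2.16/(1−0.3382) = 3.2638 °C.
Without lapse-rate: g' = 0.4492, ΔT' = 2.16/(1−0.4492) = 3.9216 °C.
Change = 3.9216 − 3.2638 = 0.66 °C.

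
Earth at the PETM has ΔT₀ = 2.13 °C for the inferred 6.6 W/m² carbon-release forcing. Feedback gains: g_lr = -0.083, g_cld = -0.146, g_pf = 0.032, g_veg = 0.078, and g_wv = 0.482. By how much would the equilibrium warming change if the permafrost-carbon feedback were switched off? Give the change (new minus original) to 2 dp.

-0.16 °C

Original: g = 0.363, ΔT = 2.13/(1−0.363) = 3.3438 °C.
Without permafrost-carbon: g' = 0.331, ΔT' = 2.13/(1−0.331) = 3.1839 °C.
Change = 3.1839 − 3.3438 = -0.16 °C.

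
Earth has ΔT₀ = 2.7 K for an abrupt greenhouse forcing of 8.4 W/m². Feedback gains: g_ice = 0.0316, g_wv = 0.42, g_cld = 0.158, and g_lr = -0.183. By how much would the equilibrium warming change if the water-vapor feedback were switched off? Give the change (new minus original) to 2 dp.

-1.99 K

Original: g = 0.4266, ΔT = 2.7/(1−0.4266) = 4.7088 K.
Without water-vapor: g' = 0.0066, ΔT' = 2.7/(1−0.0066) = 2.7179 K.
Change = 2.7179 − 4.7088 = -1.99 K.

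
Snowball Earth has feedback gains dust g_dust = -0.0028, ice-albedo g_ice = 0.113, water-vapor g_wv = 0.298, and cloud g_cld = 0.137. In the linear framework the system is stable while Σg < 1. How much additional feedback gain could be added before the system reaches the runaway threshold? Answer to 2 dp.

Current total gain = -0.0028 + 0.113 + 0.298 + 0.137 = 0.5452.
Margin to runaway = 1 − 0.5452 = 0.45.

0.45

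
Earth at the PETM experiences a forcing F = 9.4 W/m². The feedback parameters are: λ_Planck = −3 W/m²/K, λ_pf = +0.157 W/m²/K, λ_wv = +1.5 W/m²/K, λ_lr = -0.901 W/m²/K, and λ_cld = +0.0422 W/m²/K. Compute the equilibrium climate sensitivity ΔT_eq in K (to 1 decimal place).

4.3 K

Net feedback parameter λ = (−3) + (+0.157) + (+1.5) + (-0.901) + (+0.0422) = -2.2018 W/m²/K.
ΔT = −F/λ = −9.4/(-2.2018) = 4.3 K.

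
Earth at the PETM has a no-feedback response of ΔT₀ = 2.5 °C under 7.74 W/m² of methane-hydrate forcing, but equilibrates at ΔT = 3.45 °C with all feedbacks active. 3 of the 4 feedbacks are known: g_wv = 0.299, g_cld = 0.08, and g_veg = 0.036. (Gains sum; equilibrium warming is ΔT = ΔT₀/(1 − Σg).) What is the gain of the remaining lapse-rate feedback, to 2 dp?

Amplification A = ΔT/ΔT₀ = 3.45/2.5 = 1.38.
Total gain g = 1 − 1/A = 1 − 1/1.38 = 0.2754.
Known gains sum to 0.299 + 0.08 + 0.036 = 0.415.
g_lr = 0.2754 − 0.415 = -0.14.

-0.14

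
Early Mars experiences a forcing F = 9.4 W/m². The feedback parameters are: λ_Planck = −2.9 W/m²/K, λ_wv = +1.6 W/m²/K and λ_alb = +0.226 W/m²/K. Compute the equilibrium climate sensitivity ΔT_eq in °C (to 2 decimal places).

8.75 °C

Net feedback parameter λ = (−2.9) + (+1.6) + (+0.226) = -1.074 W/m²/K.
ΔT = −F/λ = −9.4/(-1.074) = 8.75 °C.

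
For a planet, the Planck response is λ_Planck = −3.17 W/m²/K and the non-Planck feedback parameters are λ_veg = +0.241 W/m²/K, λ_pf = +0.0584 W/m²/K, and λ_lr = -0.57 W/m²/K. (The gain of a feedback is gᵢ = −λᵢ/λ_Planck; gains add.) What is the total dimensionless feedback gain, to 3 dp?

Convert to gains: g_veg = 0.241/3.17 = 0.07603; g_pf = 0.0584/3.17 = 0.01842; g_lr = -0.57/3.17 = -0.1798.
Total gain g = -0.08535.

-0.085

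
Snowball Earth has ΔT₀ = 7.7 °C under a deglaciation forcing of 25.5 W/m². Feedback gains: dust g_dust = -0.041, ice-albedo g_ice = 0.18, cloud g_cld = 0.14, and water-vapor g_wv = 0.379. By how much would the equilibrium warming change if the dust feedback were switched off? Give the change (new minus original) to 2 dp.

Original: g = 0.658, ΔT = 7.7/(1−0.658) = 22.5146 °C.
Without dust: g' = 0.699, ΔT' = 7.7/(1−0.699) = 25.5814 °C.
Change = 25.5814 − 22.5146 = 3.07 °C.

3.07 °C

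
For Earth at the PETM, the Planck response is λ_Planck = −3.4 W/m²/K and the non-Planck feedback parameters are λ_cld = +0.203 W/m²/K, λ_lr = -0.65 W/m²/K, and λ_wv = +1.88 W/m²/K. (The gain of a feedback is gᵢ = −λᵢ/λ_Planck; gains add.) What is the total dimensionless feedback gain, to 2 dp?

0.42

Convert to gains: g_cld = 0.203/3.4 = 0.05971; g_lr = -0.65/3.4 = -0.1912; g_wv = 1.88/3.4 = 0.5529.
Total gain g = 0.42141.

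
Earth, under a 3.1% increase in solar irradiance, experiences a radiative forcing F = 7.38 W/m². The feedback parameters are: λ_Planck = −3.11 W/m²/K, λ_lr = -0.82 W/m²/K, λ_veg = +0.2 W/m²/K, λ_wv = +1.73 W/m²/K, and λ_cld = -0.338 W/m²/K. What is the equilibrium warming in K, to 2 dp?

3.16 K

Net feedback parameter λ = (−3.11) + (-0.82) + (+0.2) + (+1.73) + (-0.338) = -2.338 W/m²/K.
ΔT = −F/λ = −7.38/(-2.338) = 3.16 K.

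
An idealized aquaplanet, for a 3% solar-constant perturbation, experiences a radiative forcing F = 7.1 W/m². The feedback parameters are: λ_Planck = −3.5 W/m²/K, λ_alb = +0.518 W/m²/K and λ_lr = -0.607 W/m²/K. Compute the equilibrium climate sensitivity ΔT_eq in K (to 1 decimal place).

2.0 K

Net feedback parameter λ = (−3.5) + (+0.518) + (-0.607) = -3.589 W/m²/K.
ΔT = −F/λ = −7.1/(-3.589) = 2.0 K.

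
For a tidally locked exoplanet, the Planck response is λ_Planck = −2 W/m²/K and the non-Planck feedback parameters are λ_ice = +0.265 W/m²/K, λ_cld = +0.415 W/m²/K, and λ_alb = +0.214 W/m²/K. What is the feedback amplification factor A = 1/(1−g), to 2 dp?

Convert to gains: g_ice = 0.265/2 = 0.1325; g_cld = 0.415/2 = 0.2075; g_alb = 0.214/2 = 0.107.
Total gain g = 0.447.
A = 1/(1 − 0.447) = 1.81.

1.81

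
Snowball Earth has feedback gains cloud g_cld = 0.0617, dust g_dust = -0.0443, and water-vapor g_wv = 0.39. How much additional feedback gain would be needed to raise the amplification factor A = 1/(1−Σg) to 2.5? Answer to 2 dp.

0.19

Current total gain = 0.4074.
Target gain for A = 2.5: g* = 1 − 1/2.5 = 0.6.
Additional gain needed = 0.6 − 0.4074 = 0.19.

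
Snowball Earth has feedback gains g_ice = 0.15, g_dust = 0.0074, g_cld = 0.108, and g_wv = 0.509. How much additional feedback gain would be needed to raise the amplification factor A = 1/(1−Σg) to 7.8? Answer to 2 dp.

0.10

Current total gain = 0.7744.
Target gain for A = 7.8: g* = 1 − 1/7.8 = 0.8718.
Additional gain needed = 0.8718 − 0.7744 = 0.10.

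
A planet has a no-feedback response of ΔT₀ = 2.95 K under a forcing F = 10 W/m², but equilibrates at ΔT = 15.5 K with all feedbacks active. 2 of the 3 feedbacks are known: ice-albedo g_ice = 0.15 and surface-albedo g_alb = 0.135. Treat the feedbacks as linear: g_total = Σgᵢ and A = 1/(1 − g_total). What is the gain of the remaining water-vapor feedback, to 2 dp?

0.52

Amplification A = ΔT/ΔT₀ = 15.5/2.95 = 5.254.
Total gain g = 1 − 1/A = 1 − 1/5.254 = 0.8097.
Known gains sum to 0.15 + 0.135 = 0.285.
g_wv = 0.8097 − 0.285 = 0.52.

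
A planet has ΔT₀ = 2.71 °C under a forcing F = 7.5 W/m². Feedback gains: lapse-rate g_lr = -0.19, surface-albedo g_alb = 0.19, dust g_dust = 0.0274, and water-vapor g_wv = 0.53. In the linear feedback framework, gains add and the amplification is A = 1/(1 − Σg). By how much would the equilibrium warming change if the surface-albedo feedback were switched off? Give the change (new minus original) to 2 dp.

Original: g = 0.5574, ΔT = 2.71/(1−0.5574) = 6.1229 °C.
Without surface-albedo: g' = 0.3674, ΔT' = 2.71/(1−0.3674) = 4.2839 °C.
Change = 4.2839 − 6.1229 = -1.84 °C.

-1.84 °C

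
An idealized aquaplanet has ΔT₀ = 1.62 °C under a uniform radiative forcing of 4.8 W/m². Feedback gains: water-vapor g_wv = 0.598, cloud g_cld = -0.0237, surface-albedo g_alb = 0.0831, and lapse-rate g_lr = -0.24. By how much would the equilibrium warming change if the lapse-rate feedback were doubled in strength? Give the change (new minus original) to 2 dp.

Original: g = 0.4174, ΔT = 1.62/(1−0.4174) = 2.7806 °C.
With doubled lapse-rate: g' = 0.1774, ΔT' = 1.62/(1−0.1774) = 1.9694 °C.
Change = 1.9694 − 2.7806 = -0.81 °C.

-0.81 °C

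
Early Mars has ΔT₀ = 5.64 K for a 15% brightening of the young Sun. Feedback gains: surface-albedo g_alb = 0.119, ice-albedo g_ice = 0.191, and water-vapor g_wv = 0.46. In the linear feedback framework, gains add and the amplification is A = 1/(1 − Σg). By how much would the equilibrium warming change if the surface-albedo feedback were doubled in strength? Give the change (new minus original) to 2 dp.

Original: g = 0.77, ΔT = 5.64/(1−0.77) = 24.5217 K.
With doubled surface-albedo: g' = 0.889, ΔT' = 5.64/(1−0.889) = 50.8108 K.
Change = 50.8108 − 24.5217 = 26.29 K.

26.29 K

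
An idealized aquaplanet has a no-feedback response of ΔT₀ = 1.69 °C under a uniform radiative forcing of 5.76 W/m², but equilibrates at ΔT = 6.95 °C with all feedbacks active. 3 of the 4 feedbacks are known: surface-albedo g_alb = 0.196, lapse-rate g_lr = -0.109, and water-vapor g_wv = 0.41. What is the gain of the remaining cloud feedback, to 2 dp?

Amplification A = ΔT/ΔT₀ = 6.95/1.69 = 4.112.
Total gain g = 1 − 1/A = 1 − 1/4.112 = 0.7568.
Known gains sum to 0.196 − 0.109 + 0.41 = 0.497.
g_cld = 0.7568 − 0.497 = 0.26.

0.26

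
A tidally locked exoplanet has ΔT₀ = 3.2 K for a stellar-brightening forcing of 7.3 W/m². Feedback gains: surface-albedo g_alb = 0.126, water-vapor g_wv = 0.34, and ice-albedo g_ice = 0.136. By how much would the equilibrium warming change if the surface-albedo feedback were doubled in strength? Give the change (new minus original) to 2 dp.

Original: g = 0.602, ΔT = 3.2/(1−0.602) = 8.0402 K.
With doubled surface-albedo: g' = 0.728, ΔT' = 3.2/(1−0.728) = 11.7647 K.
Change = 11.7647 − 8.0402 = 3.72 K.

3.72 K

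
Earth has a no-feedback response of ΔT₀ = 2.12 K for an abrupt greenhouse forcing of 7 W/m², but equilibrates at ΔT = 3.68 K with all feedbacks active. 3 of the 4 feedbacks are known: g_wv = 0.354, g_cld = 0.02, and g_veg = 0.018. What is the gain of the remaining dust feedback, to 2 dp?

0.03

Amplification A = ΔT/ΔT₀ = 3.68/2.12 = 1.736.
Total gain g = 1 − 1/A = 1 − 1/1.736 = 0.424.
Known gains sum to 0.354 + 0.02 + 0.018 = 0.392.
g_dust = 0.424 − 0.392 = 0.03.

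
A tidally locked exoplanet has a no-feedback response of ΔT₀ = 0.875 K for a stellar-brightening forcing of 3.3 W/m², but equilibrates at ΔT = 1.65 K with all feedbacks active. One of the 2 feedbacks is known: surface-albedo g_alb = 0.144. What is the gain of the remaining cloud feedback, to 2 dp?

0.33

Amplification A = ΔT/ΔT₀ = 1.65/0.875 = 1.886.
Total gain g = 1 − 1/A = 1 − 1/1.886 = 0.4698.
The known gain is 0.144.
g_cld = 0.4698 − 0.144 = 0.33.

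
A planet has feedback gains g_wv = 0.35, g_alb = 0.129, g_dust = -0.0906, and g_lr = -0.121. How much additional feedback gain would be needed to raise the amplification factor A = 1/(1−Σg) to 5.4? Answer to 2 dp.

0.55

Current total gain = 0.2674.
Target gain for A = 5.4: g* = 1 − 1/5.4 = 0.8148.
Additional gain needed = 0.8148 − 0.2674 = 0.55.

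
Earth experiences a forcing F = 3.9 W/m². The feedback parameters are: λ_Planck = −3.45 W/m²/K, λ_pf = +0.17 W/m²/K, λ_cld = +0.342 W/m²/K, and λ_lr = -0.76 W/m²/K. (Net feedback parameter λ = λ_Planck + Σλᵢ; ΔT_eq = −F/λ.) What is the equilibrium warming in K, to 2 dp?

Net feedback parameter λ = (−3.45) + (+0.17) + (+0.342) + (-0.76) = -3.698 W/m²/K.
ΔT = −F/λ = −3.9/(-3.698) = 1.05 K.

1.05 K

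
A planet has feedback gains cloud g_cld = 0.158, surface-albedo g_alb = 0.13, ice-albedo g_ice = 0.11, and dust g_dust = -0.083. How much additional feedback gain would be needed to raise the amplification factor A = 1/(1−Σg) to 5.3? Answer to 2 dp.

Current total gain = 0.315.
Target gain for A = 5.3: g* = 1 − 1/5.3 = 0.8113.
Additional gain needed = 0.8113 − 0.315 = 0.50.

0.50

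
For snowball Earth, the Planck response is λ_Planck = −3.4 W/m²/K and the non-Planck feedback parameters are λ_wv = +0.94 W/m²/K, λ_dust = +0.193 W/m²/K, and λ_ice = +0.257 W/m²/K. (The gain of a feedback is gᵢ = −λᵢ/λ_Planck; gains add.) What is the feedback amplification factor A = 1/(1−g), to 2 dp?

Convert to gains: g_wv = 0.94/3.4 = 0.2765; g_dust = 0.193/3.4 = 0.05676; g_ice = 0.257/3.4 = 0.07559.
Total gain g = 0.40885.
A = 1/(1 − 0.40885) = 1.69.

1.69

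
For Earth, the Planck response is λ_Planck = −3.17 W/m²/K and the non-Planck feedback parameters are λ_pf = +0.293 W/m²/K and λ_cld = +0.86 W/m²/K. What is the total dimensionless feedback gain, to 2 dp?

0.36

Convert to gains: g_pf = 0.293/3.17 = 0.09243; g_cld = 0.86/3.17 = 0.2713.
Total gain g = 0.36373.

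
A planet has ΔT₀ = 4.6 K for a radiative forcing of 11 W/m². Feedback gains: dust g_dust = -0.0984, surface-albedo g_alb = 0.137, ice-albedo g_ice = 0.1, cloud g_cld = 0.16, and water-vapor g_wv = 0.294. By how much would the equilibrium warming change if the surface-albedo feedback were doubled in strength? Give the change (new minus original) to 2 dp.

Original: g = 0.5926, ΔT = 4.6/(1−0.5926) = 11.2911 K.
With doubled surface-albedo: g' = 0.7296, ΔT' = 4.6/(1−0.7296) = 17.0118 K.
Change = 17.0118 − 11.2911 = 5.72 K.

5.72 K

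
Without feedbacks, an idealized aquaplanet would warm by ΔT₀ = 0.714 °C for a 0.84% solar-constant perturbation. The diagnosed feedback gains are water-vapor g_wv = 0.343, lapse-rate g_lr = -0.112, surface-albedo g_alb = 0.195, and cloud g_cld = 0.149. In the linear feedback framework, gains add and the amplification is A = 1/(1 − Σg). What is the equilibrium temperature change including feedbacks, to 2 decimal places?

1.68 °C

Total gain g = 0.343 − 0.112 + 0.195 + 0.149 = 0.575.
Amplification A = 1/(1 − 0.575) = 2.353.
ΔT = 0.714 × 2.353 = 1.68 °C.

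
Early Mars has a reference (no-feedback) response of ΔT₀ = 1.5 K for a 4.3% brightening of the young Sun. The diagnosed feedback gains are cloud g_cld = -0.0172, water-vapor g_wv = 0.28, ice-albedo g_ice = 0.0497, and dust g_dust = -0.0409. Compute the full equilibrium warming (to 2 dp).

2.06 K

Total gain g = -0.0172 + 0.28 + 0.0497 − 0.0409 = 0.2716.
Amplification A = 1/(1 − 0.2716) = 1.373.
ΔT = 1.5 × 1.373 = 2.06 K.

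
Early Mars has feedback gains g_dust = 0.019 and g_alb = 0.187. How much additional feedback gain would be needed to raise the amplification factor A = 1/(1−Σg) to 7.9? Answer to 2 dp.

Current total gain = 0.206.
Target gain for A = 7.9: g* = 1 − 1/7.9 = 0.8734.
Additional gain needed = 0.8734 − 0.206 = 0.67.

0.67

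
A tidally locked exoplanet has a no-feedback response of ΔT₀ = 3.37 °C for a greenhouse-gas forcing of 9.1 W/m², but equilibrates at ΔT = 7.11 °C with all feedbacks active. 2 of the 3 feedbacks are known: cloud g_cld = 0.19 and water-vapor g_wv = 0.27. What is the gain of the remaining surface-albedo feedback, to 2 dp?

0.07

Amplification A = ΔT/ΔT₀ = 7.11/3.37 = 2.11.
Total gain g = 1 − 1/A = 1 − 1/2.11 = 0.5261.
Known gains sum to 0.19 + 0.27 = 0.46.
g_alb = 0.5261 − 0.46 = 0.07.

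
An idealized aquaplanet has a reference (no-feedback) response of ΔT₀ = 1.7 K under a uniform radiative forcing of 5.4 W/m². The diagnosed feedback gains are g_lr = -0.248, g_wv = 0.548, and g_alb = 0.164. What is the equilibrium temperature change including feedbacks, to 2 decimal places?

Total gain g = -0.248 + 0.548 + 0.164 = 0.464.
Amplification A = 1/(1 − 0.464) = 1.866.
ΔT = 1.7 × 1.866 = 3.17 K.

3.17 K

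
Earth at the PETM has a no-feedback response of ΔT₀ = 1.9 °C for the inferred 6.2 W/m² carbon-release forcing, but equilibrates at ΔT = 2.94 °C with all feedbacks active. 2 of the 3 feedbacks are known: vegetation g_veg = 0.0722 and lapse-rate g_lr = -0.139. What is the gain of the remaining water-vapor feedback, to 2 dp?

Amplification A = ΔT/ΔT₀ = 2.94/1.9 = 1.547.
Total gain g = 1 − 1/A = 1 − 1/1.547 = 0.3536.
Known gains sum to 0.0722 − 0.139 = -0.0668.
g_wv = 0.3536 + 0.0668 = 0.42.

0.42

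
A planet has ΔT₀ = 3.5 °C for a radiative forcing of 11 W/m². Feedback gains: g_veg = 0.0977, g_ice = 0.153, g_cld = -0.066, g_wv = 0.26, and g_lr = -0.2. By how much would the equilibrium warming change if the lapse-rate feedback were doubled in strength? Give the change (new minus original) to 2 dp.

Original: g = 0.2447, ΔT = 3.5/(1−0.2447) = 4.6339 °C.
With doubled lapse-rate: g' = 0.0447, ΔT' = 3.5/(1−0.0447) = 3.6638 °C.
Change = 3.6638 − 4.6339 = -0.97 °C.

-0.97 °C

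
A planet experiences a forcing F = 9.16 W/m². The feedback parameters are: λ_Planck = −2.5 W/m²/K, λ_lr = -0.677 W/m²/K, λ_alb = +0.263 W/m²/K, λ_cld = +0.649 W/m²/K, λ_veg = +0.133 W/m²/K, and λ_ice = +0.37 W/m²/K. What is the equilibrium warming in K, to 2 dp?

Net feedback parameter λ = (−2.5) + (-0.677) + (+0.263) + (+0.649) + (+0.133) + (+0.37) = -1.762 W/m²/K.
ΔT = −F/λ = −9.16/(-1.762) = 5.20 K.

5.20 K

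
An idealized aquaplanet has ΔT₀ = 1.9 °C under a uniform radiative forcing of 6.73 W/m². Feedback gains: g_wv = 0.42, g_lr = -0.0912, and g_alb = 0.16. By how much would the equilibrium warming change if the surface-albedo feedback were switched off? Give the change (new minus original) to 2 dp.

Original: g = 0.4888, ΔT = 1.9/(1−0.4888) = 3.7167 °C.
Without surface-albedo: g' = 0.3288, ΔT' = 1.9/(1−0.3288) = 2.8308 °C.
Change = 2.8308 − 3.7167 = -0.89 °C.

-0.89 °C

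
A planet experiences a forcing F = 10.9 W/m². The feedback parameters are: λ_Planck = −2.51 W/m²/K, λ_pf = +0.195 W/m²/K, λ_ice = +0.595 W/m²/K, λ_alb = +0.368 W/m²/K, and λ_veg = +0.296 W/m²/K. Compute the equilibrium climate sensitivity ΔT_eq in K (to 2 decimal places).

Net feedback parameter λ = (−2.51) + (+0.195) + (+0.595) + (+0.368) + (+0.296) = -1.056 W/m²/K.
ΔT = −F/λ = −10.9/(-1.056) = 10.32 K.

10.32 K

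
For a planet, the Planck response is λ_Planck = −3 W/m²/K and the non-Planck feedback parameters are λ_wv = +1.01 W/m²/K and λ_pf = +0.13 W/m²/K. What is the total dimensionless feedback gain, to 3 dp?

Convert to gains: g_wv = 1.01/3 = 0.3367; g_pf = 0.13/3 = 0.04333.
Total gain g = 0.38003.

0.380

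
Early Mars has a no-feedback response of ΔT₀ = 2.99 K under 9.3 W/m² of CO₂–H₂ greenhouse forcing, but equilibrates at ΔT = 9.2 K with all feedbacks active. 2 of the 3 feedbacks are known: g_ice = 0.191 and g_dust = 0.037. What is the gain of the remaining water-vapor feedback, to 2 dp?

Amplification A = ΔT/ΔT₀ = 9.2/2.99 = 3.077.
Total gain g = 1 − 1/A = 1 − 1/3.077 = 0.675.
Known gains sum to 0.191 + 0.037 = 0.228.
g_wv = 0.675 − 0.228 = 0.45.

0.45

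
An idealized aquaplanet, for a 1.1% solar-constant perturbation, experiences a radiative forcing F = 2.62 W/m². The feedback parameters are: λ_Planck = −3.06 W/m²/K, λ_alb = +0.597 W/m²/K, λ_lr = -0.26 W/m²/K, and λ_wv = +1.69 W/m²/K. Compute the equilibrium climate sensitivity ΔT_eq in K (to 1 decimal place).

2.5 K

Net feedback parameter λ = (−3.06) + (+0.597) + (-0.26) + (+1.69) = -1.033 W/m²/K.
ΔT = −F/λ = −2.62/(-1.033) = 2.5 K.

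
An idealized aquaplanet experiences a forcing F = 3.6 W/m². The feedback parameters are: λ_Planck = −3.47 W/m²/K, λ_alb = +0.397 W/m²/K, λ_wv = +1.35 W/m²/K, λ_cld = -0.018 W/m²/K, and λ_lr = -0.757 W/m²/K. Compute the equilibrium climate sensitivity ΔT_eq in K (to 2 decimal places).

1.44 K

Net feedback parameter λ = (−3.47) + (+0.397) + (+1.35) + (-0.018) + (-0.757) = -2.498 W/m²/K.
ΔT = −F/λ = −3.6/(-2.498) = 1.44 K.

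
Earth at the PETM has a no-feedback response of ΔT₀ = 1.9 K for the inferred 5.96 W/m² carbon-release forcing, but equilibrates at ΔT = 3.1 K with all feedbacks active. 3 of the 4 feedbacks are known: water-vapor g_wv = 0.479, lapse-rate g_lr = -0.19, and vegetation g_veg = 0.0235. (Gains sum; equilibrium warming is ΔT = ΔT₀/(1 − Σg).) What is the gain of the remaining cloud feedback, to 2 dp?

Amplification A = ΔT/ΔT₀ = 3.1/1.9 = 1.632.
Total gain g = 1 − 1/A = 1 − 1/1.632 = 0.3873.
Known gains sum to 0.479 − 0.19 + 0.0235 = 0.3125.
g_cld = 0.3873 − 0.3125 = 0.07.

0.07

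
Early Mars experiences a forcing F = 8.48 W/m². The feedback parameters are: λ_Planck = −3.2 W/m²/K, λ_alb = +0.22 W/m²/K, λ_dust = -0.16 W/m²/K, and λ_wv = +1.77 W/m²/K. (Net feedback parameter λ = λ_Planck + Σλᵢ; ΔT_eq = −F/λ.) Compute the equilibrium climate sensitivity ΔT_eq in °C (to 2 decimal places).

6.19 °C

Net feedback parameter λ = (−3.2) + (+0.22) + (-0.16) + (+1.77) = -1.37 W/m²/K.
ΔT = −F/λ = −8.48/(-1.37) = 6.19 °C.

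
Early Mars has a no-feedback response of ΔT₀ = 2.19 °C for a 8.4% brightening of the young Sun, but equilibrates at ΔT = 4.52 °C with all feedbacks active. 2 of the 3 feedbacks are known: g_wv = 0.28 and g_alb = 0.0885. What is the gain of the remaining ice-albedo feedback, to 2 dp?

0.15

Amplification A = ΔT/ΔT₀ = 4.52/2.19 = 2.064.
Total gain g = 1 − 1/A = 1 − 1/2.064 = 0.5155.
Known gains sum to 0.28 + 0.0885 = 0.3685.
g_ice = 0.5155 − 0.3685 = 0.15.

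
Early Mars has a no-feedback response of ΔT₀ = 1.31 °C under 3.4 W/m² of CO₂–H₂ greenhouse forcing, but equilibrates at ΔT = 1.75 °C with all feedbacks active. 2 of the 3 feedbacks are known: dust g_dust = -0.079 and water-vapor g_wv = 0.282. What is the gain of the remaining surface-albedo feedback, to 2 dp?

0.05

Amplification A = ΔT/ΔT₀ = 1.75/1.31 = 1.336.
Total gain g = 1 − 1/A = 1 − 1/1.336 = 0.2515.
Known gains sum to -0.079 + 0.282 = 0.203.
g_alb = 0.2515 − 0.203 = 0.05.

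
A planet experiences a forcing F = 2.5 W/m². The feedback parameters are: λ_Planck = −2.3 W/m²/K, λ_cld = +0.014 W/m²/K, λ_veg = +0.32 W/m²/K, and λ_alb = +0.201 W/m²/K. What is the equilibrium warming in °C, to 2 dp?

1.42 °C

Net feedback parameter λ = (−2.3) + (+0.014) + (+0.32) + (+0.201) = -1.765 W/m²/K.
ΔT = −F/λ = −2.5/(-1.765) = 1.42 °C.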